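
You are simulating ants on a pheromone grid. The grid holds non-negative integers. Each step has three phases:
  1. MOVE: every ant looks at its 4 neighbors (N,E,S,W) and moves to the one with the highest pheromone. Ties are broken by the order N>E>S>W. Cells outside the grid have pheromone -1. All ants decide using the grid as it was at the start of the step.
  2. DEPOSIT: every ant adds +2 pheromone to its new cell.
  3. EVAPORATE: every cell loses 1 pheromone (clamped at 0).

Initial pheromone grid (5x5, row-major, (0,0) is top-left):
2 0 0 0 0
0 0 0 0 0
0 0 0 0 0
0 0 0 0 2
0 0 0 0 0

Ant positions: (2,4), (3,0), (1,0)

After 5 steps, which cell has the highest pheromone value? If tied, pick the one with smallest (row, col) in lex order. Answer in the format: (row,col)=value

Answer: (0,0)=7

Derivation:
Step 1: ant0:(2,4)->S->(3,4) | ant1:(3,0)->N->(2,0) | ant2:(1,0)->N->(0,0)
  grid max=3 at (0,0)
Step 2: ant0:(3,4)->N->(2,4) | ant1:(2,0)->N->(1,0) | ant2:(0,0)->E->(0,1)
  grid max=2 at (0,0)
Step 3: ant0:(2,4)->S->(3,4) | ant1:(1,0)->N->(0,0) | ant2:(0,1)->W->(0,0)
  grid max=5 at (0,0)
Step 4: ant0:(3,4)->N->(2,4) | ant1:(0,0)->E->(0,1) | ant2:(0,0)->E->(0,1)
  grid max=4 at (0,0)
Step 5: ant0:(2,4)->S->(3,4) | ant1:(0,1)->W->(0,0) | ant2:(0,1)->W->(0,0)
  grid max=7 at (0,0)
Final grid:
  7 2 0 0 0
  0 0 0 0 0
  0 0 0 0 0
  0 0 0 0 3
  0 0 0 0 0
Max pheromone 7 at (0,0)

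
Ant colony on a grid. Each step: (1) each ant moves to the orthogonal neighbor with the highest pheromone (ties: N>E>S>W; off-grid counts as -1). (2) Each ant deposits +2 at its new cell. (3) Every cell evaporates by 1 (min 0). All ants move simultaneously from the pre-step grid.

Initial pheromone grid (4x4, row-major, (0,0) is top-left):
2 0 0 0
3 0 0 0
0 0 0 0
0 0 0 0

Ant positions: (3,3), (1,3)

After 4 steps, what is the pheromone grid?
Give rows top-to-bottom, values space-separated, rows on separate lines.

After step 1: ants at (2,3),(0,3)
  1 0 0 1
  2 0 0 0
  0 0 0 1
  0 0 0 0
After step 2: ants at (1,3),(1,3)
  0 0 0 0
  1 0 0 3
  0 0 0 0
  0 0 0 0
After step 3: ants at (0,3),(0,3)
  0 0 0 3
  0 0 0 2
  0 0 0 0
  0 0 0 0
After step 4: ants at (1,3),(1,3)
  0 0 0 2
  0 0 0 5
  0 0 0 0
  0 0 0 0

0 0 0 2
0 0 0 5
0 0 0 0
0 0 0 0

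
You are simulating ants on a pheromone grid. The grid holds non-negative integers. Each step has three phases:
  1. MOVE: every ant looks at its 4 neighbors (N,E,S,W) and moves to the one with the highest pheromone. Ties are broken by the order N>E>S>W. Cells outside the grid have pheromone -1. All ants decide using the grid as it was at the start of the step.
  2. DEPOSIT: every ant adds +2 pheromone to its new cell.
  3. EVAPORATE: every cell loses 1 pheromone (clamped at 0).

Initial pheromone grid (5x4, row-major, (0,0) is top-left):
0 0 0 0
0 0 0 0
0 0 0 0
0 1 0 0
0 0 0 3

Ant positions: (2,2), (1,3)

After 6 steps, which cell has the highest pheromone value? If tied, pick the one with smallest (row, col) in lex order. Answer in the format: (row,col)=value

Answer: (1,3)=5

Derivation:
Step 1: ant0:(2,2)->N->(1,2) | ant1:(1,3)->N->(0,3)
  grid max=2 at (4,3)
Step 2: ant0:(1,2)->N->(0,2) | ant1:(0,3)->S->(1,3)
  grid max=1 at (0,2)
Step 3: ant0:(0,2)->E->(0,3) | ant1:(1,3)->N->(0,3)
  grid max=3 at (0,3)
Step 4: ant0:(0,3)->S->(1,3) | ant1:(0,3)->S->(1,3)
  grid max=3 at (1,3)
Step 5: ant0:(1,3)->N->(0,3) | ant1:(1,3)->N->(0,3)
  grid max=5 at (0,3)
Step 6: ant0:(0,3)->S->(1,3) | ant1:(0,3)->S->(1,3)
  grid max=5 at (1,3)
Final grid:
  0 0 0 4
  0 0 0 5
  0 0 0 0
  0 0 0 0
  0 0 0 0
Max pheromone 5 at (1,3)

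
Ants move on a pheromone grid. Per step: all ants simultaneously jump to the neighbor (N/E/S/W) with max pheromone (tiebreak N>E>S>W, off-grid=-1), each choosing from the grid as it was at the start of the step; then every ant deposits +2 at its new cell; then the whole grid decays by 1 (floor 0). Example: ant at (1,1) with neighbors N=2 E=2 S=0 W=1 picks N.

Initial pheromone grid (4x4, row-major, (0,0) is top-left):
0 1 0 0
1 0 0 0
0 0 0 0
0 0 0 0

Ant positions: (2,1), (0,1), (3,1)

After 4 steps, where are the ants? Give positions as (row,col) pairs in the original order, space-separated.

Step 1: ant0:(2,1)->N->(1,1) | ant1:(0,1)->E->(0,2) | ant2:(3,1)->N->(2,1)
  grid max=1 at (0,2)
Step 2: ant0:(1,1)->S->(2,1) | ant1:(0,2)->E->(0,3) | ant2:(2,1)->N->(1,1)
  grid max=2 at (1,1)
Step 3: ant0:(2,1)->N->(1,1) | ant1:(0,3)->S->(1,3) | ant2:(1,1)->S->(2,1)
  grid max=3 at (1,1)
Step 4: ant0:(1,1)->S->(2,1) | ant1:(1,3)->N->(0,3) | ant2:(2,1)->N->(1,1)
  grid max=4 at (1,1)

(2,1) (0,3) (1,1)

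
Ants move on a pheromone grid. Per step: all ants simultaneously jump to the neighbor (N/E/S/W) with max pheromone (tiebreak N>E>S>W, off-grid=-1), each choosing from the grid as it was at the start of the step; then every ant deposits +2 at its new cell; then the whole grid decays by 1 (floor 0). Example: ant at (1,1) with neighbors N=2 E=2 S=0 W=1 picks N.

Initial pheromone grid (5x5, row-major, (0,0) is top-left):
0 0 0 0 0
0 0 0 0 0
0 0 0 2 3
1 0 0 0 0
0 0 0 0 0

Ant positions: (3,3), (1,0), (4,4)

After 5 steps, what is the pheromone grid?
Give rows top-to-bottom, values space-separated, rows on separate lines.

After step 1: ants at (2,3),(0,0),(3,4)
  1 0 0 0 0
  0 0 0 0 0
  0 0 0 3 2
  0 0 0 0 1
  0 0 0 0 0
After step 2: ants at (2,4),(0,1),(2,4)
  0 1 0 0 0
  0 0 0 0 0
  0 0 0 2 5
  0 0 0 0 0
  0 0 0 0 0
After step 3: ants at (2,3),(0,2),(2,3)
  0 0 1 0 0
  0 0 0 0 0
  0 0 0 5 4
  0 0 0 0 0
  0 0 0 0 0
After step 4: ants at (2,4),(0,3),(2,4)
  0 0 0 1 0
  0 0 0 0 0
  0 0 0 4 7
  0 0 0 0 0
  0 0 0 0 0
After step 5: ants at (2,3),(0,4),(2,3)
  0 0 0 0 1
  0 0 0 0 0
  0 0 0 7 6
  0 0 0 0 0
  0 0 0 0 0

0 0 0 0 1
0 0 0 0 0
0 0 0 7 6
0 0 0 0 0
0 0 0 0 0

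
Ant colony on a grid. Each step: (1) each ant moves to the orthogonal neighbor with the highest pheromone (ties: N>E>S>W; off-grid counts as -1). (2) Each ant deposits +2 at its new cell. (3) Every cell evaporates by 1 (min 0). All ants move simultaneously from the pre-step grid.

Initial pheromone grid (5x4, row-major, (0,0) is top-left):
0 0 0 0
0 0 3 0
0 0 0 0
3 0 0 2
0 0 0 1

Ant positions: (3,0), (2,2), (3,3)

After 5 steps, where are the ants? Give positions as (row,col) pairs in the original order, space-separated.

Step 1: ant0:(3,0)->N->(2,0) | ant1:(2,2)->N->(1,2) | ant2:(3,3)->S->(4,3)
  grid max=4 at (1,2)
Step 2: ant0:(2,0)->S->(3,0) | ant1:(1,2)->N->(0,2) | ant2:(4,3)->N->(3,3)
  grid max=3 at (1,2)
Step 3: ant0:(3,0)->N->(2,0) | ant1:(0,2)->S->(1,2) | ant2:(3,3)->S->(4,3)
  grid max=4 at (1,2)
Step 4: ant0:(2,0)->S->(3,0) | ant1:(1,2)->N->(0,2) | ant2:(4,3)->N->(3,3)
  grid max=3 at (1,2)
Step 5: ant0:(3,0)->N->(2,0) | ant1:(0,2)->S->(1,2) | ant2:(3,3)->S->(4,3)
  grid max=4 at (1,2)

(2,0) (1,2) (4,3)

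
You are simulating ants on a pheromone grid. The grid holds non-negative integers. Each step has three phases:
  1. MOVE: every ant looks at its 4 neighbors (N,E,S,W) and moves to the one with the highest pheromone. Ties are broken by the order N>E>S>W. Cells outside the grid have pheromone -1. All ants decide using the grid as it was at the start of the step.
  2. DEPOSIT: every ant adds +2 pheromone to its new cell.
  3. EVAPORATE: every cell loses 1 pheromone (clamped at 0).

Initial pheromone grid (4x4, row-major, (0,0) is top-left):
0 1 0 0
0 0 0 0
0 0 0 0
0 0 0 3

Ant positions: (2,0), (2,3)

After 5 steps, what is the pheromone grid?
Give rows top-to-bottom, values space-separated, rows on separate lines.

After step 1: ants at (1,0),(3,3)
  0 0 0 0
  1 0 0 0
  0 0 0 0
  0 0 0 4
After step 2: ants at (0,0),(2,3)
  1 0 0 0
  0 0 0 0
  0 0 0 1
  0 0 0 3
After step 3: ants at (0,1),(3,3)
  0 1 0 0
  0 0 0 0
  0 0 0 0
  0 0 0 4
After step 4: ants at (0,2),(2,3)
  0 0 1 0
  0 0 0 0
  0 0 0 1
  0 0 0 3
After step 5: ants at (0,3),(3,3)
  0 0 0 1
  0 0 0 0
  0 0 0 0
  0 0 0 4

0 0 0 1
0 0 0 0
0 0 0 0
0 0 0 4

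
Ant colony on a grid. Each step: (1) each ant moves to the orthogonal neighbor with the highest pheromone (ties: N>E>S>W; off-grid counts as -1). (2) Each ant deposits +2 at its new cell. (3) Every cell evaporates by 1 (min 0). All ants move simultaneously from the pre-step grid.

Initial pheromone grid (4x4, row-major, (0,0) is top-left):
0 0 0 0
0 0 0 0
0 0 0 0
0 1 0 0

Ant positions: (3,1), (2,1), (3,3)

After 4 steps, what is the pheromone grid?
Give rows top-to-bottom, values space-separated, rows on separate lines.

After step 1: ants at (2,1),(3,1),(2,3)
  0 0 0 0
  0 0 0 0
  0 1 0 1
  0 2 0 0
After step 2: ants at (3,1),(2,1),(1,3)
  0 0 0 0
  0 0 0 1
  0 2 0 0
  0 3 0 0
After step 3: ants at (2,1),(3,1),(0,3)
  0 0 0 1
  0 0 0 0
  0 3 0 0
  0 4 0 0
After step 4: ants at (3,1),(2,1),(1,3)
  0 0 0 0
  0 0 0 1
  0 4 0 0
  0 5 0 0

0 0 0 0
0 0 0 1
0 4 0 0
0 5 0 0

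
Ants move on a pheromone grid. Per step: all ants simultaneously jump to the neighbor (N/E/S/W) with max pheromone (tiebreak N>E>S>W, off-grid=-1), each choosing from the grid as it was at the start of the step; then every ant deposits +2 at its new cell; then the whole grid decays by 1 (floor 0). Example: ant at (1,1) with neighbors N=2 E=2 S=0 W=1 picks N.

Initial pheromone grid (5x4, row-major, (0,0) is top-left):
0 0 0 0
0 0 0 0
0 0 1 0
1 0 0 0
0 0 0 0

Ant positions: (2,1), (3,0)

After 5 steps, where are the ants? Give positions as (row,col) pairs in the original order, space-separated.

Step 1: ant0:(2,1)->E->(2,2) | ant1:(3,0)->N->(2,0)
  grid max=2 at (2,2)
Step 2: ant0:(2,2)->N->(1,2) | ant1:(2,0)->N->(1,0)
  grid max=1 at (1,0)
Step 3: ant0:(1,2)->S->(2,2) | ant1:(1,0)->N->(0,0)
  grid max=2 at (2,2)
Step 4: ant0:(2,2)->N->(1,2) | ant1:(0,0)->E->(0,1)
  grid max=1 at (0,1)
Step 5: ant0:(1,2)->S->(2,2) | ant1:(0,1)->E->(0,2)
  grid max=2 at (2,2)

(2,2) (0,2)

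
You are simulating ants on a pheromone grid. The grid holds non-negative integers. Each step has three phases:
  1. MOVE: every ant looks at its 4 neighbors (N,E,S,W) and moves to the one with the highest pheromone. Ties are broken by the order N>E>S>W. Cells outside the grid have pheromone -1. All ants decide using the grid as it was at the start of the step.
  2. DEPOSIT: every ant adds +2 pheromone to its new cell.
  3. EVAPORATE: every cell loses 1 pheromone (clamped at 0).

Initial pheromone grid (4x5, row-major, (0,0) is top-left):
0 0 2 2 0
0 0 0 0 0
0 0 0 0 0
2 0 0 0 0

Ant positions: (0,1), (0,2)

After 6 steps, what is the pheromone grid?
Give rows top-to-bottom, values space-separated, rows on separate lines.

After step 1: ants at (0,2),(0,3)
  0 0 3 3 0
  0 0 0 0 0
  0 0 0 0 0
  1 0 0 0 0
After step 2: ants at (0,3),(0,2)
  0 0 4 4 0
  0 0 0 0 0
  0 0 0 0 0
  0 0 0 0 0
After step 3: ants at (0,2),(0,3)
  0 0 5 5 0
  0 0 0 0 0
  0 0 0 0 0
  0 0 0 0 0
After step 4: ants at (0,3),(0,2)
  0 0 6 6 0
  0 0 0 0 0
  0 0 0 0 0
  0 0 0 0 0
After step 5: ants at (0,2),(0,3)
  0 0 7 7 0
  0 0 0 0 0
  0 0 0 0 0
  0 0 0 0 0
After step 6: ants at (0,3),(0,2)
  0 0 8 8 0
  0 0 0 0 0
  0 0 0 0 0
  0 0 0 0 0

0 0 8 8 0
0 0 0 0 0
0 0 0 0 0
0 0 0 0 0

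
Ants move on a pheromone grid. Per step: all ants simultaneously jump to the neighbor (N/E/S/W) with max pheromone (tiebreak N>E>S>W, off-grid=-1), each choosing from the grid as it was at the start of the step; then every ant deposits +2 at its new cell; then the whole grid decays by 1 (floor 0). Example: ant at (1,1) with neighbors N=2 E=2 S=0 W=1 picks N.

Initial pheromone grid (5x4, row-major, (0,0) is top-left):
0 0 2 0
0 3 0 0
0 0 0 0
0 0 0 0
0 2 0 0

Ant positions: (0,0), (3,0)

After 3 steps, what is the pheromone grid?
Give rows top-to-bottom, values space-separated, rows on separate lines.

After step 1: ants at (0,1),(2,0)
  0 1 1 0
  0 2 0 0
  1 0 0 0
  0 0 0 0
  0 1 0 0
After step 2: ants at (1,1),(1,0)
  0 0 0 0
  1 3 0 0
  0 0 0 0
  0 0 0 0
  0 0 0 0
After step 3: ants at (1,0),(1,1)
  0 0 0 0
  2 4 0 0
  0 0 0 0
  0 0 0 0
  0 0 0 0

0 0 0 0
2 4 0 0
0 0 0 0
0 0 0 0
0 0 0 0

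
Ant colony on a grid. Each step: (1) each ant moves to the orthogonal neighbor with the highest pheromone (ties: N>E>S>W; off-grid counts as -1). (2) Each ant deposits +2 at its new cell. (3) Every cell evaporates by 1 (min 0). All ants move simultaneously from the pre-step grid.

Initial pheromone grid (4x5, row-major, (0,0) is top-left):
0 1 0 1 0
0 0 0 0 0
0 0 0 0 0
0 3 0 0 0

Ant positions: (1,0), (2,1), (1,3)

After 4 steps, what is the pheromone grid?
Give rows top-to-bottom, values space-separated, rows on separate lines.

After step 1: ants at (0,0),(3,1),(0,3)
  1 0 0 2 0
  0 0 0 0 0
  0 0 0 0 0
  0 4 0 0 0
After step 2: ants at (0,1),(2,1),(0,4)
  0 1 0 1 1
  0 0 0 0 0
  0 1 0 0 0
  0 3 0 0 0
After step 3: ants at (0,2),(3,1),(0,3)
  0 0 1 2 0
  0 0 0 0 0
  0 0 0 0 0
  0 4 0 0 0
After step 4: ants at (0,3),(2,1),(0,2)
  0 0 2 3 0
  0 0 0 0 0
  0 1 0 0 0
  0 3 0 0 0

0 0 2 3 0
0 0 0 0 0
0 1 0 0 0
0 3 0 0 0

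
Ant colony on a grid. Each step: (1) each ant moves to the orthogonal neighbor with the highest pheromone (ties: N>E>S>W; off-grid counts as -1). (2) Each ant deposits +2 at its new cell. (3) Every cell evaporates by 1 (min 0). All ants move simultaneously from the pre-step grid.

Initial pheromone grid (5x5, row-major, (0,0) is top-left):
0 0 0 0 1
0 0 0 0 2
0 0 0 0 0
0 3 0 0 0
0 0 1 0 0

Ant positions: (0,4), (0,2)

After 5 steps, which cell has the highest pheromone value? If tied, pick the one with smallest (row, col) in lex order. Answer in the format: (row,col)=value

Step 1: ant0:(0,4)->S->(1,4) | ant1:(0,2)->E->(0,3)
  grid max=3 at (1,4)
Step 2: ant0:(1,4)->N->(0,4) | ant1:(0,3)->E->(0,4)
  grid max=3 at (0,4)
Step 3: ant0:(0,4)->S->(1,4) | ant1:(0,4)->S->(1,4)
  grid max=5 at (1,4)
Step 4: ant0:(1,4)->N->(0,4) | ant1:(1,4)->N->(0,4)
  grid max=5 at (0,4)
Step 5: ant0:(0,4)->S->(1,4) | ant1:(0,4)->S->(1,4)
  grid max=7 at (1,4)
Final grid:
  0 0 0 0 4
  0 0 0 0 7
  0 0 0 0 0
  0 0 0 0 0
  0 0 0 0 0
Max pheromone 7 at (1,4)

Answer: (1,4)=7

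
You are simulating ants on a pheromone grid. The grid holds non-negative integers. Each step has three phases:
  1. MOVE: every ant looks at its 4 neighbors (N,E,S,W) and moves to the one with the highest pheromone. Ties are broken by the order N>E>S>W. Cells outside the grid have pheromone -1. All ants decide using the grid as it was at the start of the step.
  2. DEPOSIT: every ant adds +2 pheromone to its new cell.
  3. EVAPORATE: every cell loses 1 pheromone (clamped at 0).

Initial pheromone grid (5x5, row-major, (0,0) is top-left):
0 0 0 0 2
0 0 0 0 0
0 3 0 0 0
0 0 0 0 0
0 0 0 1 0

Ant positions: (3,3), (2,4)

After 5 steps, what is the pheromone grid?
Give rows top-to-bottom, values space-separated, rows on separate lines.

After step 1: ants at (4,3),(1,4)
  0 0 0 0 1
  0 0 0 0 1
  0 2 0 0 0
  0 0 0 0 0
  0 0 0 2 0
After step 2: ants at (3,3),(0,4)
  0 0 0 0 2
  0 0 0 0 0
  0 1 0 0 0
  0 0 0 1 0
  0 0 0 1 0
After step 3: ants at (4,3),(1,4)
  0 0 0 0 1
  0 0 0 0 1
  0 0 0 0 0
  0 0 0 0 0
  0 0 0 2 0
After step 4: ants at (3,3),(0,4)
  0 0 0 0 2
  0 0 0 0 0
  0 0 0 0 0
  0 0 0 1 0
  0 0 0 1 0
After step 5: ants at (4,3),(1,4)
  0 0 0 0 1
  0 0 0 0 1
  0 0 0 0 0
  0 0 0 0 0
  0 0 0 2 0

0 0 0 0 1
0 0 0 0 1
0 0 0 0 0
0 0 0 0 0
0 0 0 2 0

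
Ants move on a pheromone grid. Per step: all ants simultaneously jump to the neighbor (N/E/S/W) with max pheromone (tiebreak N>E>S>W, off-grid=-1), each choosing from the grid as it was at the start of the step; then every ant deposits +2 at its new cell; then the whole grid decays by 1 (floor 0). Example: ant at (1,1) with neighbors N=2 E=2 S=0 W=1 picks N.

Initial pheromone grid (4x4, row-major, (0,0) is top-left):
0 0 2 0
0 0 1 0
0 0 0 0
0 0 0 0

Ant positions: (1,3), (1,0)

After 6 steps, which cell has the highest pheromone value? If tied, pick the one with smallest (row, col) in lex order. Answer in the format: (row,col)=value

Step 1: ant0:(1,3)->W->(1,2) | ant1:(1,0)->N->(0,0)
  grid max=2 at (1,2)
Step 2: ant0:(1,2)->N->(0,2) | ant1:(0,0)->E->(0,1)
  grid max=2 at (0,2)
Step 3: ant0:(0,2)->S->(1,2) | ant1:(0,1)->E->(0,2)
  grid max=3 at (0,2)
Step 4: ant0:(1,2)->N->(0,2) | ant1:(0,2)->S->(1,2)
  grid max=4 at (0,2)
Step 5: ant0:(0,2)->S->(1,2) | ant1:(1,2)->N->(0,2)
  grid max=5 at (0,2)
Step 6: ant0:(1,2)->N->(0,2) | ant1:(0,2)->S->(1,2)
  grid max=6 at (0,2)
Final grid:
  0 0 6 0
  0 0 5 0
  0 0 0 0
  0 0 0 0
Max pheromone 6 at (0,2)

Answer: (0,2)=6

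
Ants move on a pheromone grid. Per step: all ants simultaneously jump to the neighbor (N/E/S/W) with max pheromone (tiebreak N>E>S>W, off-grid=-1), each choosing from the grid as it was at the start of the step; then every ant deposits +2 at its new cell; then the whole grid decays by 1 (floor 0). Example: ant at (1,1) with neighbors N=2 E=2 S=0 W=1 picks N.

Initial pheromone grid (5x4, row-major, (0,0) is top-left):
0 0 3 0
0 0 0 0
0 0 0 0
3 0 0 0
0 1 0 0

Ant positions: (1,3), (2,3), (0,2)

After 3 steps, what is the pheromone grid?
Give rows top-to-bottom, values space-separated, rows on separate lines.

After step 1: ants at (0,3),(1,3),(0,3)
  0 0 2 3
  0 0 0 1
  0 0 0 0
  2 0 0 0
  0 0 0 0
After step 2: ants at (0,2),(0,3),(0,2)
  0 0 5 4
  0 0 0 0
  0 0 0 0
  1 0 0 0
  0 0 0 0
After step 3: ants at (0,3),(0,2),(0,3)
  0 0 6 7
  0 0 0 0
  0 0 0 0
  0 0 0 0
  0 0 0 0

0 0 6 7
0 0 0 0
0 0 0 0
0 0 0 0
0 0 0 0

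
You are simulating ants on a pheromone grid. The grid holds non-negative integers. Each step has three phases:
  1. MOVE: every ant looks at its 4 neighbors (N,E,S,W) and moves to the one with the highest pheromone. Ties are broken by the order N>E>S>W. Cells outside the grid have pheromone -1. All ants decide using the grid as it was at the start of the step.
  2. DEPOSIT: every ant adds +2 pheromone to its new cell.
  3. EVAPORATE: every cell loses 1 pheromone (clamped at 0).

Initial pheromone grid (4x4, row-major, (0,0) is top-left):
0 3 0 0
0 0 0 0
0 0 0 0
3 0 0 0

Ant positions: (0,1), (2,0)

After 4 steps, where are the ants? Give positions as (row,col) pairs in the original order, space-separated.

Step 1: ant0:(0,1)->E->(0,2) | ant1:(2,0)->S->(3,0)
  grid max=4 at (3,0)
Step 2: ant0:(0,2)->W->(0,1) | ant1:(3,0)->N->(2,0)
  grid max=3 at (0,1)
Step 3: ant0:(0,1)->E->(0,2) | ant1:(2,0)->S->(3,0)
  grid max=4 at (3,0)
Step 4: ant0:(0,2)->W->(0,1) | ant1:(3,0)->N->(2,0)
  grid max=3 at (0,1)

(0,1) (2,0)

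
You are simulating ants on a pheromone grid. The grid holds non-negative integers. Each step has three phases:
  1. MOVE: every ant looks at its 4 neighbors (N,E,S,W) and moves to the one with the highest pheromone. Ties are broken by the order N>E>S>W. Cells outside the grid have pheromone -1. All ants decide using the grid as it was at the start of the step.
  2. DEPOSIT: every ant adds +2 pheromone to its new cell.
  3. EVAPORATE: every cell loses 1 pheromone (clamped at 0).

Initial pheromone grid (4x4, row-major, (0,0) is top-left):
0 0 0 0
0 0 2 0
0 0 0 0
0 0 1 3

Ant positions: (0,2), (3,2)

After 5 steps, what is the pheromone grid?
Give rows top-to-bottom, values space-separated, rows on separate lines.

After step 1: ants at (1,2),(3,3)
  0 0 0 0
  0 0 3 0
  0 0 0 0
  0 0 0 4
After step 2: ants at (0,2),(2,3)
  0 0 1 0
  0 0 2 0
  0 0 0 1
  0 0 0 3
After step 3: ants at (1,2),(3,3)
  0 0 0 0
  0 0 3 0
  0 0 0 0
  0 0 0 4
After step 4: ants at (0,2),(2,3)
  0 0 1 0
  0 0 2 0
  0 0 0 1
  0 0 0 3
After step 5: ants at (1,2),(3,3)
  0 0 0 0
  0 0 3 0
  0 0 0 0
  0 0 0 4

0 0 0 0
0 0 3 0
0 0 0 0
0 0 0 4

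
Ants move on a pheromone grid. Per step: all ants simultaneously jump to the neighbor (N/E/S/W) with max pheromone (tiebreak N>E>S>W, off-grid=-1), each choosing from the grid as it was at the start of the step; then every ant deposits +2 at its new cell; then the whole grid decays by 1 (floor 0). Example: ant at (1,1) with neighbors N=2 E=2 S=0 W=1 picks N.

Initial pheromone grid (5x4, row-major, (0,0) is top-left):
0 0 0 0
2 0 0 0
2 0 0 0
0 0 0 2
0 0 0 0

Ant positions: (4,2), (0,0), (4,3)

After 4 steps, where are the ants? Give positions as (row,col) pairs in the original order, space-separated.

Step 1: ant0:(4,2)->N->(3,2) | ant1:(0,0)->S->(1,0) | ant2:(4,3)->N->(3,3)
  grid max=3 at (1,0)
Step 2: ant0:(3,2)->E->(3,3) | ant1:(1,0)->S->(2,0) | ant2:(3,3)->W->(3,2)
  grid max=4 at (3,3)
Step 3: ant0:(3,3)->W->(3,2) | ant1:(2,0)->N->(1,0) | ant2:(3,2)->E->(3,3)
  grid max=5 at (3,3)
Step 4: ant0:(3,2)->E->(3,3) | ant1:(1,0)->S->(2,0) | ant2:(3,3)->W->(3,2)
  grid max=6 at (3,3)

(3,3) (2,0) (3,2)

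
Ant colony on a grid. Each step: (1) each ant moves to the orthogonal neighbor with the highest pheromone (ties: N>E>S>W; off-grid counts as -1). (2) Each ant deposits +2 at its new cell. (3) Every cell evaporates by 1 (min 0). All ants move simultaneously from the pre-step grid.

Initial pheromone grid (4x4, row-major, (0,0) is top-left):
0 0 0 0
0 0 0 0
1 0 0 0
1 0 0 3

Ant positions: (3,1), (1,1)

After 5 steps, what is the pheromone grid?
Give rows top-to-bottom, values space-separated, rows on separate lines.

After step 1: ants at (3,0),(0,1)
  0 1 0 0
  0 0 0 0
  0 0 0 0
  2 0 0 2
After step 2: ants at (2,0),(0,2)
  0 0 1 0
  0 0 0 0
  1 0 0 0
  1 0 0 1
After step 3: ants at (3,0),(0,3)
  0 0 0 1
  0 0 0 0
  0 0 0 0
  2 0 0 0
After step 4: ants at (2,0),(1,3)
  0 0 0 0
  0 0 0 1
  1 0 0 0
  1 0 0 0
After step 5: ants at (3,0),(0,3)
  0 0 0 1
  0 0 0 0
  0 0 0 0
  2 0 0 0

0 0 0 1
0 0 0 0
0 0 0 0
2 0 0 0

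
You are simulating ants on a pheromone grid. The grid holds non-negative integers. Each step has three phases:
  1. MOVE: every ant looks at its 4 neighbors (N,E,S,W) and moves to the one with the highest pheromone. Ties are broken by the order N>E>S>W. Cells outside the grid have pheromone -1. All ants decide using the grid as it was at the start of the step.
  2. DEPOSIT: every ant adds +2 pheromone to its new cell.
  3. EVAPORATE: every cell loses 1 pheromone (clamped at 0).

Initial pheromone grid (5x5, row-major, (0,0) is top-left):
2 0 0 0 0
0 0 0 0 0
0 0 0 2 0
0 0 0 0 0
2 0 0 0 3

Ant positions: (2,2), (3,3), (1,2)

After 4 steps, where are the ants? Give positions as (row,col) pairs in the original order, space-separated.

Step 1: ant0:(2,2)->E->(2,3) | ant1:(3,3)->N->(2,3) | ant2:(1,2)->N->(0,2)
  grid max=5 at (2,3)
Step 2: ant0:(2,3)->N->(1,3) | ant1:(2,3)->N->(1,3) | ant2:(0,2)->E->(0,3)
  grid max=4 at (2,3)
Step 3: ant0:(1,3)->S->(2,3) | ant1:(1,3)->S->(2,3) | ant2:(0,3)->S->(1,3)
  grid max=7 at (2,3)
Step 4: ant0:(2,3)->N->(1,3) | ant1:(2,3)->N->(1,3) | ant2:(1,3)->S->(2,3)
  grid max=8 at (2,3)

(1,3) (1,3) (2,3)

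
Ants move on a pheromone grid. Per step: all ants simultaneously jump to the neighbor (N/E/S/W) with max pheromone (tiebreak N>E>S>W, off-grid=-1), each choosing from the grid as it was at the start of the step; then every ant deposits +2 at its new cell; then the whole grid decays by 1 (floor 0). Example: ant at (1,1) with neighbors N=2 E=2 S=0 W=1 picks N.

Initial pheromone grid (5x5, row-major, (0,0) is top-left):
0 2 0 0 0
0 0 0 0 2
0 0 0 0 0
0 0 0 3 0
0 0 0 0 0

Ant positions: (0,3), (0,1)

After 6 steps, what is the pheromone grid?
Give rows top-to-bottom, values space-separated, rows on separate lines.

After step 1: ants at (0,4),(0,2)
  0 1 1 0 1
  0 0 0 0 1
  0 0 0 0 0
  0 0 0 2 0
  0 0 0 0 0
After step 2: ants at (1,4),(0,1)
  0 2 0 0 0
  0 0 0 0 2
  0 0 0 0 0
  0 0 0 1 0
  0 0 0 0 0
After step 3: ants at (0,4),(0,2)
  0 1 1 0 1
  0 0 0 0 1
  0 0 0 0 0
  0 0 0 0 0
  0 0 0 0 0
After step 4: ants at (1,4),(0,1)
  0 2 0 0 0
  0 0 0 0 2
  0 0 0 0 0
  0 0 0 0 0
  0 0 0 0 0
After step 5: ants at (0,4),(0,2)
  0 1 1 0 1
  0 0 0 0 1
  0 0 0 0 0
  0 0 0 0 0
  0 0 0 0 0
After step 6: ants at (1,4),(0,1)
  0 2 0 0 0
  0 0 0 0 2
  0 0 0 0 0
  0 0 0 0 0
  0 0 0 0 0

0 2 0 0 0
0 0 0 0 2
0 0 0 0 0
0 0 0 0 0
0 0 0 0 0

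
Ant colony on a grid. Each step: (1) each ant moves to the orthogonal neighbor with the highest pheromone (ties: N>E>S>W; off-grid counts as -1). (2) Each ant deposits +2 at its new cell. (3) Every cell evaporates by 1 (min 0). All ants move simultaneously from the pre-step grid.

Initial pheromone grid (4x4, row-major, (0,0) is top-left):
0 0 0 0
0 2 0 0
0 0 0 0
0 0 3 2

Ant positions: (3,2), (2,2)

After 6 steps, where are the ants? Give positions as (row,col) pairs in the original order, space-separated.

Step 1: ant0:(3,2)->E->(3,3) | ant1:(2,2)->S->(3,2)
  grid max=4 at (3,2)
Step 2: ant0:(3,3)->W->(3,2) | ant1:(3,2)->E->(3,3)
  grid max=5 at (3,2)
Step 3: ant0:(3,2)->E->(3,3) | ant1:(3,3)->W->(3,2)
  grid max=6 at (3,2)
Step 4: ant0:(3,3)->W->(3,2) | ant1:(3,2)->E->(3,3)
  grid max=7 at (3,2)
Step 5: ant0:(3,2)->E->(3,3) | ant1:(3,3)->W->(3,2)
  grid max=8 at (3,2)
Step 6: ant0:(3,3)->W->(3,2) | ant1:(3,2)->E->(3,3)
  grid max=9 at (3,2)

(3,2) (3,3)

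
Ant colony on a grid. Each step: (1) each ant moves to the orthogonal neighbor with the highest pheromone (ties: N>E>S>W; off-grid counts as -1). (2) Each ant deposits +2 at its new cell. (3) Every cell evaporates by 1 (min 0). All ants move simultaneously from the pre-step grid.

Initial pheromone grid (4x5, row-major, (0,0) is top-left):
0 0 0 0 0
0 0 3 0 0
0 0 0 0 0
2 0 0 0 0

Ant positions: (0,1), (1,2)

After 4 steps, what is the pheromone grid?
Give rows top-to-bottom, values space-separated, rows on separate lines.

After step 1: ants at (0,2),(0,2)
  0 0 3 0 0
  0 0 2 0 0
  0 0 0 0 0
  1 0 0 0 0
After step 2: ants at (1,2),(1,2)
  0 0 2 0 0
  0 0 5 0 0
  0 0 0 0 0
  0 0 0 0 0
After step 3: ants at (0,2),(0,2)
  0 0 5 0 0
  0 0 4 0 0
  0 0 0 0 0
  0 0 0 0 0
After step 4: ants at (1,2),(1,2)
  0 0 4 0 0
  0 0 7 0 0
  0 0 0 0 0
  0 0 0 0 0

0 0 4 0 0
0 0 7 0 0
0 0 0 0 0
0 0 0 0 0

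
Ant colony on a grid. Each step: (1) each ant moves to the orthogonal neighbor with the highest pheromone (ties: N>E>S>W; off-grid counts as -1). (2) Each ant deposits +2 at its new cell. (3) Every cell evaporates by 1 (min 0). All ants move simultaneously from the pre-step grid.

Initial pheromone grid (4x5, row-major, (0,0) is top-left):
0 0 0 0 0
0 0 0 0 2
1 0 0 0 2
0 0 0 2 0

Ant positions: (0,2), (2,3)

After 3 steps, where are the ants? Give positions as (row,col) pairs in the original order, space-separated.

Step 1: ant0:(0,2)->E->(0,3) | ant1:(2,3)->E->(2,4)
  grid max=3 at (2,4)
Step 2: ant0:(0,3)->E->(0,4) | ant1:(2,4)->N->(1,4)
  grid max=2 at (1,4)
Step 3: ant0:(0,4)->S->(1,4) | ant1:(1,4)->S->(2,4)
  grid max=3 at (1,4)

(1,4) (2,4)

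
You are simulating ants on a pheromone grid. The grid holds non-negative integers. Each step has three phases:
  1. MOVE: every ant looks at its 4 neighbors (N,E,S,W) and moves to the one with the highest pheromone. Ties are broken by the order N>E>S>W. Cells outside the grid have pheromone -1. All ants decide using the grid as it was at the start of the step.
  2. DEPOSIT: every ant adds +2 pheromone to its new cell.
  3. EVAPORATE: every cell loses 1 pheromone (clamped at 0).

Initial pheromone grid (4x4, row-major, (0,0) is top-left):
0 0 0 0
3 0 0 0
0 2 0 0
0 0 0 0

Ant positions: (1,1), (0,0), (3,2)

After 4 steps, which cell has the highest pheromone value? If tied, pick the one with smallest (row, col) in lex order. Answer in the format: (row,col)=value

Answer: (1,0)=9

Derivation:
Step 1: ant0:(1,1)->W->(1,0) | ant1:(0,0)->S->(1,0) | ant2:(3,2)->N->(2,2)
  grid max=6 at (1,0)
Step 2: ant0:(1,0)->N->(0,0) | ant1:(1,0)->N->(0,0) | ant2:(2,2)->W->(2,1)
  grid max=5 at (1,0)
Step 3: ant0:(0,0)->S->(1,0) | ant1:(0,0)->S->(1,0) | ant2:(2,1)->N->(1,1)
  grid max=8 at (1,0)
Step 4: ant0:(1,0)->N->(0,0) | ant1:(1,0)->N->(0,0) | ant2:(1,1)->W->(1,0)
  grid max=9 at (1,0)
Final grid:
  5 0 0 0
  9 0 0 0
  0 0 0 0
  0 0 0 0
Max pheromone 9 at (1,0)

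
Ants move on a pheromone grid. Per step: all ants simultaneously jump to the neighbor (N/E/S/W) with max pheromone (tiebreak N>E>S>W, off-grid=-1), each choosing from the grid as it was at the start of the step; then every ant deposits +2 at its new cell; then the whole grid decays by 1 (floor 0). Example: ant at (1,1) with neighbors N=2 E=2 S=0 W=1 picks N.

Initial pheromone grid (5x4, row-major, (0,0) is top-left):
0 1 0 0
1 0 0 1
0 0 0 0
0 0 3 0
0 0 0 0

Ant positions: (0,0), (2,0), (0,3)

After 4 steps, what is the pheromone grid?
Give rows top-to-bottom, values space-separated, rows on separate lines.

After step 1: ants at (0,1),(1,0),(1,3)
  0 2 0 0
  2 0 0 2
  0 0 0 0
  0 0 2 0
  0 0 0 0
After step 2: ants at (0,2),(0,0),(0,3)
  1 1 1 1
  1 0 0 1
  0 0 0 0
  0 0 1 0
  0 0 0 0
After step 3: ants at (0,3),(0,1),(1,3)
  0 2 0 2
  0 0 0 2
  0 0 0 0
  0 0 0 0
  0 0 0 0
After step 4: ants at (1,3),(0,2),(0,3)
  0 1 1 3
  0 0 0 3
  0 0 0 0
  0 0 0 0
  0 0 0 0

0 1 1 3
0 0 0 3
0 0 0 0
0 0 0 0
0 0 0 0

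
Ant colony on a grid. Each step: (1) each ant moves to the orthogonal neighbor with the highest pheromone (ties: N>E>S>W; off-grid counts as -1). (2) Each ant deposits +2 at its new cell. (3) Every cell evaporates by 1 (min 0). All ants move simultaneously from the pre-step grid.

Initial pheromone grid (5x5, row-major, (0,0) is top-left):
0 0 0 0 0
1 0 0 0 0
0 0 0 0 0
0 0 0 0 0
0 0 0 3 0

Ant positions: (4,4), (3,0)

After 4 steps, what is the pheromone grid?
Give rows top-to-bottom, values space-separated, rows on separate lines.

After step 1: ants at (4,3),(2,0)
  0 0 0 0 0
  0 0 0 0 0
  1 0 0 0 0
  0 0 0 0 0
  0 0 0 4 0
After step 2: ants at (3,3),(1,0)
  0 0 0 0 0
  1 0 0 0 0
  0 0 0 0 0
  0 0 0 1 0
  0 0 0 3 0
After step 3: ants at (4,3),(0,0)
  1 0 0 0 0
  0 0 0 0 0
  0 0 0 0 0
  0 0 0 0 0
  0 0 0 4 0
After step 4: ants at (3,3),(0,1)
  0 1 0 0 0
  0 0 0 0 0
  0 0 0 0 0
  0 0 0 1 0
  0 0 0 3 0

0 1 0 0 0
0 0 0 0 0
0 0 0 0 0
0 0 0 1 0
0 0 0 3 0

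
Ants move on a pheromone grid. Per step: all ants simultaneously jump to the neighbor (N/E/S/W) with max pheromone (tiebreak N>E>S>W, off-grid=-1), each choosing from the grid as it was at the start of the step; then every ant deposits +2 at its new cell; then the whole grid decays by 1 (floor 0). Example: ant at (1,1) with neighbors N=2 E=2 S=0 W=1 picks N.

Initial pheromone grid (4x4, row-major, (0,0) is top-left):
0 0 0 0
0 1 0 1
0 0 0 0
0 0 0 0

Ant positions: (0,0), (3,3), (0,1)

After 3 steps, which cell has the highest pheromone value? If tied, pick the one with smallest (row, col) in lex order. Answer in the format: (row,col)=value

Step 1: ant0:(0,0)->E->(0,1) | ant1:(3,3)->N->(2,3) | ant2:(0,1)->S->(1,1)
  grid max=2 at (1,1)
Step 2: ant0:(0,1)->S->(1,1) | ant1:(2,3)->N->(1,3) | ant2:(1,1)->N->(0,1)
  grid max=3 at (1,1)
Step 3: ant0:(1,1)->N->(0,1) | ant1:(1,3)->N->(0,3) | ant2:(0,1)->S->(1,1)
  grid max=4 at (1,1)
Final grid:
  0 3 0 1
  0 4 0 0
  0 0 0 0
  0 0 0 0
Max pheromone 4 at (1,1)

Answer: (1,1)=4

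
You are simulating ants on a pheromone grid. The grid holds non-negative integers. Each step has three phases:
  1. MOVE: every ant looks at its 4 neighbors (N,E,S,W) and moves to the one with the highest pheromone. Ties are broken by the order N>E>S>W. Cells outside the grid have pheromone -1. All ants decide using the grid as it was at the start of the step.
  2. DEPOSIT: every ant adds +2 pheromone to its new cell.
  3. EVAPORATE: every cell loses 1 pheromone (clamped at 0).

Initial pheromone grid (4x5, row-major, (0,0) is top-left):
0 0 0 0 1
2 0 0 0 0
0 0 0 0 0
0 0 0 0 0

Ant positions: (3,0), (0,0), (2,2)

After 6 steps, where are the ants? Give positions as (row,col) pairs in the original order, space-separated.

Step 1: ant0:(3,0)->N->(2,0) | ant1:(0,0)->S->(1,0) | ant2:(2,2)->N->(1,2)
  grid max=3 at (1,0)
Step 2: ant0:(2,0)->N->(1,0) | ant1:(1,0)->S->(2,0) | ant2:(1,2)->N->(0,2)
  grid max=4 at (1,0)
Step 3: ant0:(1,0)->S->(2,0) | ant1:(2,0)->N->(1,0) | ant2:(0,2)->E->(0,3)
  grid max=5 at (1,0)
Step 4: ant0:(2,0)->N->(1,0) | ant1:(1,0)->S->(2,0) | ant2:(0,3)->E->(0,4)
  grid max=6 at (1,0)
Step 5: ant0:(1,0)->S->(2,0) | ant1:(2,0)->N->(1,0) | ant2:(0,4)->S->(1,4)
  grid max=7 at (1,0)
Step 6: ant0:(2,0)->N->(1,0) | ant1:(1,0)->S->(2,0) | ant2:(1,4)->N->(0,4)
  grid max=8 at (1,0)

(1,0) (2,0) (0,4)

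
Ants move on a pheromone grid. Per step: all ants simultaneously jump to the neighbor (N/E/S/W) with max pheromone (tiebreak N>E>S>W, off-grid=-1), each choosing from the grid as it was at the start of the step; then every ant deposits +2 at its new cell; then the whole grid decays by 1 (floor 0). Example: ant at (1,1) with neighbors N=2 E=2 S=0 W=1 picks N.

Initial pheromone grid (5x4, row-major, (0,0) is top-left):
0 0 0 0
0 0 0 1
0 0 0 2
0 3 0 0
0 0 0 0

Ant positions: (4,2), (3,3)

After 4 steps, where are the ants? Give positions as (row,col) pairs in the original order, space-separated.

Step 1: ant0:(4,2)->N->(3,2) | ant1:(3,3)->N->(2,3)
  grid max=3 at (2,3)
Step 2: ant0:(3,2)->W->(3,1) | ant1:(2,3)->N->(1,3)
  grid max=3 at (3,1)
Step 3: ant0:(3,1)->N->(2,1) | ant1:(1,3)->S->(2,3)
  grid max=3 at (2,3)
Step 4: ant0:(2,1)->S->(3,1) | ant1:(2,3)->N->(1,3)
  grid max=3 at (3,1)

(3,1) (1,3)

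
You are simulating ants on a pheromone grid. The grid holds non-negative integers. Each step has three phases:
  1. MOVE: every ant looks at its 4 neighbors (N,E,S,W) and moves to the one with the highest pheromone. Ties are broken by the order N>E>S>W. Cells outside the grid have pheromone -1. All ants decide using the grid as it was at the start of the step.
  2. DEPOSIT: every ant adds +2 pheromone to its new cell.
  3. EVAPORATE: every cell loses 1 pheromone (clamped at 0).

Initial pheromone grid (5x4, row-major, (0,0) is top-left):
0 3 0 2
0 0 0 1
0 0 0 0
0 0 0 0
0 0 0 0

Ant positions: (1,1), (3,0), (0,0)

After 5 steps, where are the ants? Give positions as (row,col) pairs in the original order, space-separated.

Step 1: ant0:(1,1)->N->(0,1) | ant1:(3,0)->N->(2,0) | ant2:(0,0)->E->(0,1)
  grid max=6 at (0,1)
Step 2: ant0:(0,1)->E->(0,2) | ant1:(2,0)->N->(1,0) | ant2:(0,1)->E->(0,2)
  grid max=5 at (0,1)
Step 3: ant0:(0,2)->W->(0,1) | ant1:(1,0)->N->(0,0) | ant2:(0,2)->W->(0,1)
  grid max=8 at (0,1)
Step 4: ant0:(0,1)->E->(0,2) | ant1:(0,0)->E->(0,1) | ant2:(0,1)->E->(0,2)
  grid max=9 at (0,1)
Step 5: ant0:(0,2)->W->(0,1) | ant1:(0,1)->E->(0,2) | ant2:(0,2)->W->(0,1)
  grid max=12 at (0,1)

(0,1) (0,2) (0,1)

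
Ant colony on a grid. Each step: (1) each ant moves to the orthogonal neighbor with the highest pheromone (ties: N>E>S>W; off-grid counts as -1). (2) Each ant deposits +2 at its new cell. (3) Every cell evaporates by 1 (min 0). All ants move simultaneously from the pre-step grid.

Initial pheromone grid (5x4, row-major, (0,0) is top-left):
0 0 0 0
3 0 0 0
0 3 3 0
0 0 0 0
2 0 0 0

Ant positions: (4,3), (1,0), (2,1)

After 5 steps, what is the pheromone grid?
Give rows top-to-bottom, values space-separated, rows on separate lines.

After step 1: ants at (3,3),(0,0),(2,2)
  1 0 0 0
  2 0 0 0
  0 2 4 0
  0 0 0 1
  1 0 0 0
After step 2: ants at (2,3),(1,0),(2,1)
  0 0 0 0
  3 0 0 0
  0 3 3 1
  0 0 0 0
  0 0 0 0
After step 3: ants at (2,2),(0,0),(2,2)
  1 0 0 0
  2 0 0 0
  0 2 6 0
  0 0 0 0
  0 0 0 0
After step 4: ants at (2,1),(1,0),(2,1)
  0 0 0 0
  3 0 0 0
  0 5 5 0
  0 0 0 0
  0 0 0 0
After step 5: ants at (2,2),(0,0),(2,2)
  1 0 0 0
  2 0 0 0
  0 4 8 0
  0 0 0 0
  0 0 0 0

1 0 0 0
2 0 0 0
0 4 8 0
0 0 0 0
0 0 0 0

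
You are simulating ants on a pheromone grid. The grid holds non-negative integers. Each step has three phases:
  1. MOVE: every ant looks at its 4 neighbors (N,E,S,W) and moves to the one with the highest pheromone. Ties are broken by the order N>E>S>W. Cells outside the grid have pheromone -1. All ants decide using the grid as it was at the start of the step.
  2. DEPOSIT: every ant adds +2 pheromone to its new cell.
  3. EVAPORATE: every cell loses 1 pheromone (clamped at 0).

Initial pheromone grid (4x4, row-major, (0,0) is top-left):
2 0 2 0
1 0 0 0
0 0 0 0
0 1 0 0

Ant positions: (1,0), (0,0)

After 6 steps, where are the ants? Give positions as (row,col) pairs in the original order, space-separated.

Step 1: ant0:(1,0)->N->(0,0) | ant1:(0,0)->S->(1,0)
  grid max=3 at (0,0)
Step 2: ant0:(0,0)->S->(1,0) | ant1:(1,0)->N->(0,0)
  grid max=4 at (0,0)
Step 3: ant0:(1,0)->N->(0,0) | ant1:(0,0)->S->(1,0)
  grid max=5 at (0,0)
Step 4: ant0:(0,0)->S->(1,0) | ant1:(1,0)->N->(0,0)
  grid max=6 at (0,0)
Step 5: ant0:(1,0)->N->(0,0) | ant1:(0,0)->S->(1,0)
  grid max=7 at (0,0)
Step 6: ant0:(0,0)->S->(1,0) | ant1:(1,0)->N->(0,0)
  grid max=8 at (0,0)

(1,0) (0,0)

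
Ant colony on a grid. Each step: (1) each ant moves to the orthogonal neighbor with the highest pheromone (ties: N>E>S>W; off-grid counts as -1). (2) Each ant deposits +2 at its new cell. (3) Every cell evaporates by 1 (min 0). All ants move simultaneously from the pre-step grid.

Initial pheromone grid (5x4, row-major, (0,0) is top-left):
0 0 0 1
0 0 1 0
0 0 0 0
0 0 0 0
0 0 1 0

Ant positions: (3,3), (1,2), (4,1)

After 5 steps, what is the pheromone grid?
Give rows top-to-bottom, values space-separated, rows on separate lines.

After step 1: ants at (2,3),(0,2),(4,2)
  0 0 1 0
  0 0 0 0
  0 0 0 1
  0 0 0 0
  0 0 2 0
After step 2: ants at (1,3),(0,3),(3,2)
  0 0 0 1
  0 0 0 1
  0 0 0 0
  0 0 1 0
  0 0 1 0
After step 3: ants at (0,3),(1,3),(4,2)
  0 0 0 2
  0 0 0 2
  0 0 0 0
  0 0 0 0
  0 0 2 0
After step 4: ants at (1,3),(0,3),(3,2)
  0 0 0 3
  0 0 0 3
  0 0 0 0
  0 0 1 0
  0 0 1 0
After step 5: ants at (0,3),(1,3),(4,2)
  0 0 0 4
  0 0 0 4
  0 0 0 0
  0 0 0 0
  0 0 2 0

0 0 0 4
0 0 0 4
0 0 0 0
0 0 0 0
0 0 2 0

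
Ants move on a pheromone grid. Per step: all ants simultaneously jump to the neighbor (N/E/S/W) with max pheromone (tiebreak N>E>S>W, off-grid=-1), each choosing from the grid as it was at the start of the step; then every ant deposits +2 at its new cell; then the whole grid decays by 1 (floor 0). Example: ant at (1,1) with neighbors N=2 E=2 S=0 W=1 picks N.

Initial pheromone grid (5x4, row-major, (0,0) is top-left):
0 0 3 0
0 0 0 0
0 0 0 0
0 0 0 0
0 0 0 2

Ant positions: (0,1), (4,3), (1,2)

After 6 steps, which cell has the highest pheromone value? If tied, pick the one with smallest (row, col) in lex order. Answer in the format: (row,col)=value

Step 1: ant0:(0,1)->E->(0,2) | ant1:(4,3)->N->(3,3) | ant2:(1,2)->N->(0,2)
  grid max=6 at (0,2)
Step 2: ant0:(0,2)->E->(0,3) | ant1:(3,3)->S->(4,3) | ant2:(0,2)->E->(0,3)
  grid max=5 at (0,2)
Step 3: ant0:(0,3)->W->(0,2) | ant1:(4,3)->N->(3,3) | ant2:(0,3)->W->(0,2)
  grid max=8 at (0,2)
Step 4: ant0:(0,2)->E->(0,3) | ant1:(3,3)->S->(4,3) | ant2:(0,2)->E->(0,3)
  grid max=7 at (0,2)
Step 5: ant0:(0,3)->W->(0,2) | ant1:(4,3)->N->(3,3) | ant2:(0,3)->W->(0,2)
  grid max=10 at (0,2)
Step 6: ant0:(0,2)->E->(0,3) | ant1:(3,3)->S->(4,3) | ant2:(0,2)->E->(0,3)
  grid max=9 at (0,2)
Final grid:
  0 0 9 7
  0 0 0 0
  0 0 0 0
  0 0 0 0
  0 0 0 2
Max pheromone 9 at (0,2)

Answer: (0,2)=9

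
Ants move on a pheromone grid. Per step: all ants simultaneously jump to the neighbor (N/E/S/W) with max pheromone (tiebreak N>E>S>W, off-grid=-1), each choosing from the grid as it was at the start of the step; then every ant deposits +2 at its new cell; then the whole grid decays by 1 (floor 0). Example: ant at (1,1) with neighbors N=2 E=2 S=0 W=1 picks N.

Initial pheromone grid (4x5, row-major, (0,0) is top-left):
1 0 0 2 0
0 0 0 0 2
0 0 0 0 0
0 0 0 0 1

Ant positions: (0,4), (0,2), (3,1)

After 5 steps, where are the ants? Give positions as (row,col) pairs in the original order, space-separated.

Step 1: ant0:(0,4)->S->(1,4) | ant1:(0,2)->E->(0,3) | ant2:(3,1)->N->(2,1)
  grid max=3 at (0,3)
Step 2: ant0:(1,4)->N->(0,4) | ant1:(0,3)->E->(0,4) | ant2:(2,1)->N->(1,1)
  grid max=3 at (0,4)
Step 3: ant0:(0,4)->S->(1,4) | ant1:(0,4)->S->(1,4) | ant2:(1,1)->N->(0,1)
  grid max=5 at (1,4)
Step 4: ant0:(1,4)->N->(0,4) | ant1:(1,4)->N->(0,4) | ant2:(0,1)->E->(0,2)
  grid max=5 at (0,4)
Step 5: ant0:(0,4)->S->(1,4) | ant1:(0,4)->S->(1,4) | ant2:(0,2)->E->(0,3)
  grid max=7 at (1,4)

(1,4) (1,4) (0,3)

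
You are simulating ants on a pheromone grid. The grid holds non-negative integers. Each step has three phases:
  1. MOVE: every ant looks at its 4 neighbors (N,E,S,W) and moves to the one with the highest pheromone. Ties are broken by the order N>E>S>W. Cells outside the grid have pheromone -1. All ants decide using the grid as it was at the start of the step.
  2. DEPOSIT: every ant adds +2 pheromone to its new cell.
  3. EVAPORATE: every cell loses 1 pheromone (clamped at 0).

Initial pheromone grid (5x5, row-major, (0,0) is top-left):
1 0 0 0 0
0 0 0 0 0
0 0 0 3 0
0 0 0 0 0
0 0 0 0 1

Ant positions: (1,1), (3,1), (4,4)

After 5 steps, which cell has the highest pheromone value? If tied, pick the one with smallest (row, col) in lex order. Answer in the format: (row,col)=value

Answer: (2,3)=2

Derivation:
Step 1: ant0:(1,1)->N->(0,1) | ant1:(3,1)->N->(2,1) | ant2:(4,4)->N->(3,4)
  grid max=2 at (2,3)
Step 2: ant0:(0,1)->E->(0,2) | ant1:(2,1)->N->(1,1) | ant2:(3,4)->N->(2,4)
  grid max=1 at (0,2)
Step 3: ant0:(0,2)->E->(0,3) | ant1:(1,1)->N->(0,1) | ant2:(2,4)->W->(2,3)
  grid max=2 at (2,3)
Step 4: ant0:(0,3)->E->(0,4) | ant1:(0,1)->E->(0,2) | ant2:(2,3)->N->(1,3)
  grid max=1 at (0,2)
Step 5: ant0:(0,4)->S->(1,4) | ant1:(0,2)->E->(0,3) | ant2:(1,3)->S->(2,3)
  grid max=2 at (2,3)
Final grid:
  0 0 0 1 0
  0 0 0 0 1
  0 0 0 2 0
  0 0 0 0 0
  0 0 0 0 0
Max pheromone 2 at (2,3)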